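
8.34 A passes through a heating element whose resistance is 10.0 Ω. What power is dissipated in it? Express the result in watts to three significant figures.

696 W

Knowing I and R, the power is just I²R — no need to find V first.
P = (8.340 A)² × 10.0 Ω = 695.6 W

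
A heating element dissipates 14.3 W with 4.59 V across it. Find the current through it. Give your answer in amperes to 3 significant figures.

3.12 A

The two known quantities fix the third via I = P / V.
I = 14.3 / 4.59 = 3.115 A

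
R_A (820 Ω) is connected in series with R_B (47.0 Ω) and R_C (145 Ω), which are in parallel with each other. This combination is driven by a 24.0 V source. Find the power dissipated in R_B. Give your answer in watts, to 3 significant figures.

0.0211 W

Reduce the parallel pair to R_p first; the network is then a simple series string.
R_p = (47.0×145)/(47.0+145) = 35.49 Ω
R_total = 820 + 35.49 = 855.5 Ω
I = V / R_total = 24.0 / 855.5 = 0.02805 A
Voltage across the parallel pair: V_p = I × R_p = 0.02805 × 35.49 = 0.9958 V
R_B is across V_p, so use P = V²/R for that branch.
P_R_B = (0.9958)² / 47.0 = 0.02110 W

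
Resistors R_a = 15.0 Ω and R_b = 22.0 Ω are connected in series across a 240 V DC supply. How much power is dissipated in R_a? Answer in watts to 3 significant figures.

Series elements share the same current, so find I first, then use P = I²R.
R_total = 15.0 + 22.0 = 37.00 Ω
I = V / R_total = 240 / 37.00 = 6.486 A
P_R_a = I² × R_a = (6.486)² × 15.0 = 631.1 W

631 W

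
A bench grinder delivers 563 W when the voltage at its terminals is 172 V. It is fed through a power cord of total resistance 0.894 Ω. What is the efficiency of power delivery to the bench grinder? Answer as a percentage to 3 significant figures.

98.3 %

I = P / V = 563 / 172 = 3.273 A through the power cord.
P_line = I² R_line = (3.273)² × 0.894 = 9.578 W
P_source = P_load + P_line = 563.0 + 9.578 = 572.6 W
η = P_load / P_source = 563.0 / 572.6 = 0.9833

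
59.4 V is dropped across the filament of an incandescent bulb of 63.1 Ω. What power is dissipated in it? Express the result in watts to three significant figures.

55.9 W

We know the drop across the element and its resistance — P = V²/R, one step.
P = (59.4 V)² / 63.1 Ω = 55.92 W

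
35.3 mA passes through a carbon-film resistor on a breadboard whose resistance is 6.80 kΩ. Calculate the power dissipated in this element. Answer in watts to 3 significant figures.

8.47 W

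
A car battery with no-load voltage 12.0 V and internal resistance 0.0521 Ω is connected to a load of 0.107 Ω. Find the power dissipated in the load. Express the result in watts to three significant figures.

609 W

With r and R in series, I = ε/(r+R); the load dissipates I²R.
I = ε / (r + R) = 12.0 / (0.0521 + 0.107) = 75.42 A
P_load = I² R = (75.42)² × 0.107 = 608.7 W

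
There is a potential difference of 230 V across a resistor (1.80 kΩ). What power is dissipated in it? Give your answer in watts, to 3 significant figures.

We know the drop across the element and its resistance — P = V²/R, one step.
P = (230 V)² / 1800 Ω = 29.39 W

29.4 W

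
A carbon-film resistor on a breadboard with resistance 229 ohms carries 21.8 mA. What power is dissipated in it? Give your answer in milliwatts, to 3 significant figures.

109 mW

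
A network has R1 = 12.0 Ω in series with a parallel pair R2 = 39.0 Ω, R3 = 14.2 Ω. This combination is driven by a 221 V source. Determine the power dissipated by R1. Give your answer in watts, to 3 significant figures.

1170 W

Reduce the parallel pair to R_p first; the network is then a simple series string.
R_p = (39.0×14.2)/(39.0+14.2) = 10.41 Ω
R_total = 12.0 + 10.41 = 22.41 Ω
I = V / R_total = 221 / 22.41 = 9.862 A
The full supply current passes through R1: P = I²R.
P_R1 = (9.862)² × 12.0 = 1167 W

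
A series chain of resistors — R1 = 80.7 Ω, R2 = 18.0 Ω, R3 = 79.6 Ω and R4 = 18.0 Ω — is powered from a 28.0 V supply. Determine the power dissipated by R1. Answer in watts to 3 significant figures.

The current is common to all series resistors; compute it, then apply P = I²R for the target.
R_total = 80.7 + 18.0 + 79.6 + 18.0 = 196.3 Ω
I = V / R_total = 28.0 / 196.3 = 0.1426 A
P_R1 = I² × R1 = (0.1426)² × 80.7 = 1.642 W

1.64 W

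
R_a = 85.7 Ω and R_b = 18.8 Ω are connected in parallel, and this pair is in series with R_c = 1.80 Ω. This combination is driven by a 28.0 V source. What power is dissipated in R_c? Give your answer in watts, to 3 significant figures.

Reduce the parallel combination to a single R_p; the circuit then becomes R_p in series with the remaining resistor.
R_p = (85.7×18.8)/(85.7+18.8) = 15.42 Ω
R_total = R_p + 1.80 = 15.42 + 1.80 = 17.22 Ω
I = V / R_total = 28.0 / 17.22 = 1.626 A
R_c carries the full series current, so P = I²R.
P_R_c = (1.626)² × 1.80 = 4.760 W

4.76 W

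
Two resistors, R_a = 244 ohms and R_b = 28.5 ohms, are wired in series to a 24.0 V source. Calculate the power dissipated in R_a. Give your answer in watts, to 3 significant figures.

1.89 W

In a series string the same current flows through every resistor — find that current, then P = I²R for the one we want.
R_total = 244 + 28.5 = 272.5 Ω
I = V / R_total = 24.0 / 272.5 = 0.08807 A
P_R_a = I² × R_a = (0.08807)² × 244 = 1.893 W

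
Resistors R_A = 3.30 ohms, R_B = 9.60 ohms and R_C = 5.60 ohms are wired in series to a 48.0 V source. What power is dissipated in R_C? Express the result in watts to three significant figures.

37.7 W

Every series element carries the same I. Get I from the total resistance, then P = I² × R_C.
R_total = 3.30 + 9.60 + 5.60 = 18.50 Ω
I = V / R_total = 48.0 / 18.50 = 2.595 A
P_R_C = I² × R_C = (2.595)² × 5.60 = 37.70 W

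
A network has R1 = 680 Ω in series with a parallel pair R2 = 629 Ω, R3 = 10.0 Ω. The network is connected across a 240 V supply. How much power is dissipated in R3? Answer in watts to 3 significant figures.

Reduce the parallel pair to R_p first; the network is then a simple series string.
R_p = (629×10.0)/(629+10.0) = 9.844 Ω
R_total = 680 + 9.844 = 689.8 Ω
I = V / R_total = 240 / 689.8 = 0.3479 A
Voltage across the parallel pair: V_p = I × R_p = 0.3479 × 9.844 = 3.425 V
With V_p across R3, its power is V_p²/R3.
P_R3 = (3.425)² / 10.0 = 1.173 W

1.17 W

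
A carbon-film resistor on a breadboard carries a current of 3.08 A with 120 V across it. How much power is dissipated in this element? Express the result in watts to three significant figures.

Both the voltage across and the current through the element are known, so P = V I applies directly.
P = 120 V × 3.080 A = 369.6 W

370 W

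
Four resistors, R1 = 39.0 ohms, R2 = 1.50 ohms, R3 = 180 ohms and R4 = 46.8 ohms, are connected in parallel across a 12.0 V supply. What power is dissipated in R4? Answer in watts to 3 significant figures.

3.08 W

R4 sits directly across the source, so P = V²/R with V = 12.0 V.
P_R4 = V² / R4 = (12.0)² / 46.8 Ω = 3.077 W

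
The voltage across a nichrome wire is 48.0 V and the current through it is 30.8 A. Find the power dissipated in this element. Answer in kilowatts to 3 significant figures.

With V and I both given, power follows immediately from P = V I.
P = 48.0 V × 30.80 A = 1478 W

1.48 kW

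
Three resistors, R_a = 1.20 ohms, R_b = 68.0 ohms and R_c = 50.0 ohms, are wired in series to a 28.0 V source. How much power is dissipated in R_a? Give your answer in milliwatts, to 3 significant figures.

Since the resistors are in series they all carry the loop current I = V/R_total; the power in any one is I²R.
R_total = 1.20 + 68.0 + 50.0 = 119.2 Ω
I = V / R_total = 28.0 / 119.2 = 0.2349 A
P_R_a = I² × R_a = (0.2349)² × 1.20 = 0.06621 W

66.2 mW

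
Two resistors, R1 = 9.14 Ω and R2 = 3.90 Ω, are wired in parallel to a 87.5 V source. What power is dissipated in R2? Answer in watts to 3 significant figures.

1960 W

R2 sits directly across the source, so P = V²/R with V = 87.5 V.
P_R2 = V² / R2 = (87.5)² / 3.90 Ω = 1963 W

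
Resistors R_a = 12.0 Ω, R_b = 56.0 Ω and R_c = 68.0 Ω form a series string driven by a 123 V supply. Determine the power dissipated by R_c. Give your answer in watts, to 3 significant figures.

In a series string the same current flows through every resistor — find that current, then P = I²R for the one we want.
R_total = 12.0 + 56.0 + 68.0 = 136.0 Ω
I = V / R_total = 123 / 136.0 = 0.9044 A
P_R_c = I² × R_c = (0.9044)² × 68.0 = 55.62 W

55.6 W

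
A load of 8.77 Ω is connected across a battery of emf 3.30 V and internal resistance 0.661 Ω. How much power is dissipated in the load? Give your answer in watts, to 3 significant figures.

Find the circuit current first, then P = I²R for the load (series elements share I).
I = ε / (r + R) = 3.30 / (0.661 + 8.77) = 0.3499 A
P_load = I² R = (0.3499)² × 8.77 = 1.074 W

1.07 W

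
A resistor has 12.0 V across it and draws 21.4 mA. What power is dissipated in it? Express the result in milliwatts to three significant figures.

257 mW

Since both terminal voltage and current are stated, P = V I gives the power in one step.
P = 12.0 V × 0.02140 A = 0.2568 W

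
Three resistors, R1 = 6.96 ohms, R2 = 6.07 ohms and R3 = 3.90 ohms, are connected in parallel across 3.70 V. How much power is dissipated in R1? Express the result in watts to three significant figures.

1.97 W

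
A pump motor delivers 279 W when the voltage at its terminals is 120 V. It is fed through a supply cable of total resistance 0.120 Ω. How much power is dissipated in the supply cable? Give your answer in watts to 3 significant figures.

Line loss is just I²R for the cable — we know both I and R_line directly.
I = P / V = 279 / 120 = 2.325 A through the supply cable.
P_line = I² R_line = (2.325)² × 0.120 = 0.6487 W

0.649 W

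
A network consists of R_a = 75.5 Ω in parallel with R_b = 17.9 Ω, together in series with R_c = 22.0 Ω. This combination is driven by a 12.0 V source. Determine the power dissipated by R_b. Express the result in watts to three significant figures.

Reduce the parallel combination to a single R_p; the circuit then becomes R_p in series with the remaining resistor.
R_p = (75.5×17.9)/(75.5+17.9) = 14.47 Ω
R_total = R_p + 22.0 = 14.47 + 22.0 = 36.47 Ω
I = V / R_total = 12.0 / 36.47 = 0.3290 A
Voltage across the parallel pair: V_p = I × R_p = 0.3290 × 14.47 = 4.761 V
R_b has V_p across it, so P = V_p²/R_b.
P_R_b = (4.761)² / 17.9 = 1.266 W

1.27 W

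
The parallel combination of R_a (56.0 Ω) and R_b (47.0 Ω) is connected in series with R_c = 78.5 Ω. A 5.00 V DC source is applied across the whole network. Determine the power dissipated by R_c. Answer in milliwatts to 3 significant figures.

Reduce the parallel combination to a single R_p; the circuit then becomes R_p in series with the remaining resistor.
R_p = (56.0×47.0)/(56.0+47.0) = 25.55 Ω
R_total = R_p + 78.5 = 25.55 + 78.5 = 104.1 Ω
I = V / R_total = 5.00 / 104.1 = 0.04805 A
R_c is the series element, so its power is I²R.
P_R_c = (0.04805)² × 78.5 = 0.1813 W

181 mW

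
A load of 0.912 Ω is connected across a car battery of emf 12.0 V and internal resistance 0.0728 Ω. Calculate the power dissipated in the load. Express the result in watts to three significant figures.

135 W

Find the circuit current first, then P = I²R for the load (series elements share I).
I = ε / (r + R) = 12.0 / (0.0728 + 0.912) = 12.19 A
P_load = I² R = (12.19)² × 0.912 = 135.4 W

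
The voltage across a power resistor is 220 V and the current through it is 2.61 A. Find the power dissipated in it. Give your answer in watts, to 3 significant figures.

574 W

Since both terminal voltage and current are stated, P = V I gives the power in one step.
P = 220 V × 2.610 A = 574.2 W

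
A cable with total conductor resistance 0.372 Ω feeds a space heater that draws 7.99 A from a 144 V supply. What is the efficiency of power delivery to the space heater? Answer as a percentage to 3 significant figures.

The cable carries the full 7.99 A.
P_line = I² R_line = (7.990)² × 0.372 = 23.75 W
P_source = V I = 144 × 7.990 = 1151 W; P_load = 1127 W
η = P_load / P_source = 1127 / 1151 = 0.9794

97.9 %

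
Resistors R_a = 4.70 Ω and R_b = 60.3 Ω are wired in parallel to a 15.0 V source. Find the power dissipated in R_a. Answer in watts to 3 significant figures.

R_a sits directly across the source, so P = V²/R with V = 15.0 V.
P_R_a = V² / R_a = (15.0)² / 4.70 Ω = 47.87 W

47.9 W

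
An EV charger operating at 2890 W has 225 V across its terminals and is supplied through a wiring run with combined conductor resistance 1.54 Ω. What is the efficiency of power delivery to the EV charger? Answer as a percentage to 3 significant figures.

I = P / V = 2890 / 225 = 12.84 A through the wiring run.
P_line = I² R_line = (12.84)² × 1.54 = 254.1 W
P_source = P_load + P_line = 2890 + 254.1 = 3144 W
η = P_load / P_source = 2890 / 3144 = 0.9192

91.9 %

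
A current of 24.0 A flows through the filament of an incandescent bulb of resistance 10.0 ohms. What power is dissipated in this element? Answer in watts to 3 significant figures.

Current and resistance are given, so P = I²R is the direct form.
P = (24.00 A)² × 10.0 Ω = 5760 W

5760 W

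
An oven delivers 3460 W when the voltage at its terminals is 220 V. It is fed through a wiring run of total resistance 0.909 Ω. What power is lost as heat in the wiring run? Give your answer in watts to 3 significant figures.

The wiring run is a series resistance carrying the load current; its dissipation is I²R_line.
I = P / V = 3460 / 220 = 15.73 A through the wiring run.
P_line = I² R_line = (15.73)² × 0.909 = 224.8 W

225 W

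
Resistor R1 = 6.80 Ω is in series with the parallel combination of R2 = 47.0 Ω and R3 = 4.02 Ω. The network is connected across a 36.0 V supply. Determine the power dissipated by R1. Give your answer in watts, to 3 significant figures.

Collapse R2‖R3 to a single equivalent, reducing the network to two series elements.
R_p = (47.0×4.02)/(47.0+4.02) = 3.703 Ω
R_total = 6.80 + 3.703 = 10.50 Ω
I = V / R_total = 36.0 / 10.50 = 3.428 A
R1 is in the main series path, so its power is I²R1.
P_R1 = (3.428)² × 6.80 = 79.89 W

79.9 W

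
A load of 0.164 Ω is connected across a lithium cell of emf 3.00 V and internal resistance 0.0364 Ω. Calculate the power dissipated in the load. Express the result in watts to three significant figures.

36.8 W

The internal resistance and the load are in series, so the same I flows through both; get I from ε/(r+R), then I²R for the load.
I = ε / (r + R) = 3.00 / (0.0364 + 0.164) = 14.97 A
P_load = I² R = (14.97)² × 0.164 = 36.75 W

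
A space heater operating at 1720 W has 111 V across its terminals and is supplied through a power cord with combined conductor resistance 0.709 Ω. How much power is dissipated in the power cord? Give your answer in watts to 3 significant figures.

The power cord is a series resistance carrying the load current; its dissipation is I²R_line.
I = P / V = 1720 / 111 = 15.50 A through the power cord.
P_line = I² R_line = (15.50)² × 0.709 = 170.2 W

170 W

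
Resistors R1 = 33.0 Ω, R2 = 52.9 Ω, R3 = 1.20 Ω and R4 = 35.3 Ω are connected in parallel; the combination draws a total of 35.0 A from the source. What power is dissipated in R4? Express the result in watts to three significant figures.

Only the total current is stated, so first find the parallel equivalent to get the voltage across the combination.
1/R_eq = 1/33.0 + 1/52.9 + 1/1.20 + 1/35.3 ⇒ R_eq = 1.098 Ω
V = I_total × R_eq = 35.00 × 1.098 = 38.42 V
P_R4 = V² / R4 = (38.42)² / 35.3 = 41.83 W

41.8 W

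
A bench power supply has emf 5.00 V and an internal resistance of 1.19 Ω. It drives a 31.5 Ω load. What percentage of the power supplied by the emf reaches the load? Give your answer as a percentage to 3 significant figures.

96.4 %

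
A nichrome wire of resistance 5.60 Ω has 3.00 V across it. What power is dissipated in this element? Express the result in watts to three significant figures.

1.61 W

Voltage and resistance are given, so P = V²/R is the one-step route.
P = (3.00 V)² / 5.60 Ω = 1.607 W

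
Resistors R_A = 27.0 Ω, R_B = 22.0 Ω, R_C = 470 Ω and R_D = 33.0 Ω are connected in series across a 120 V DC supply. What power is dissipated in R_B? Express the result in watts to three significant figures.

1.04 W

The current is common to all series resistors; compute it, then apply P = I²R for the target.
R_total = 27.0 + 22.0 + 470 + 33.0 = 552.0 Ω
I = V / R_total = 120 / 552.0 = 0.2174 A
P_R_B = I² × R_B = (0.2174)² × 22.0 = 1.040 W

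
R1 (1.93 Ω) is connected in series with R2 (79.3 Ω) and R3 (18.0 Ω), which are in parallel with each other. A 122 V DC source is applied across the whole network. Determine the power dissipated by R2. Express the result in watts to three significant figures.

First combine the parallel branches into one equivalent R_p, then R1 + R_p is a series pair.
R_p = (79.3×18.0)/(79.3+18.0) = 14.67 Ω
R_total = 1.93 + 14.67 = 16.60 Ω
I = V / R_total = 122 / 16.60 = 7.349 A
Voltage across the parallel pair: V_p = I × R_p = 7.349 × 14.67 = 107.8 V
R2 is across V_p, so use P = V²/R for that branch.
P_R2 = (107.8)² / 79.3 = 146.6 W

147 W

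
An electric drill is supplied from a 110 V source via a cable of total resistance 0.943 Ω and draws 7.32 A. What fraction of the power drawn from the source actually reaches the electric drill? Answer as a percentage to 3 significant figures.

93.7 %

The cable carries the full 7.32 A.
P_line = I² R_line = (7.320)² × 0.943 = 50.53 W
P_source = V I = 110 × 7.320 = 805.2 W; P_load = 754.7 W
η = P_load / P_source = 754.7 / 805.2 = 0.9372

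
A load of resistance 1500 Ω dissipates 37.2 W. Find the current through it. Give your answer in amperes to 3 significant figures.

0.157 A

The two known quantities fix the third via I = √(P / R).
I = √(37.2 / 1500) = 0.1575 A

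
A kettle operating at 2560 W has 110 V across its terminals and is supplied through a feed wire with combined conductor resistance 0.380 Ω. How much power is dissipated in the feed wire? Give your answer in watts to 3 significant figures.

206 W

The feed wire and load are in series, so the same current flows in both; the loss is I²R_line.
I = P / V = 2560 / 110 = 23.27 A through the feed wire.
P_line = I² R_line = (23.27)² × 0.380 = 205.8 W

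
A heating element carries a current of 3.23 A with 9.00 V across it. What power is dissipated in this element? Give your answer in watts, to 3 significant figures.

29.1 W

Since both terminal voltage and current are stated, P = V I gives the power in one step.
P = 9.00 V × 3.230 A = 29.07 W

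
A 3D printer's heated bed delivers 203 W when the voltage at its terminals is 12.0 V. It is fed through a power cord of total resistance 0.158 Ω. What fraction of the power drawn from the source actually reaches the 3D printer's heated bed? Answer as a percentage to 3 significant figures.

I = P / V = 203 / 12.0 = 16.92 A through the power cord.
P_line = I² R_line = (16.92)² × 0.158 = 45.22 W
P_source = P_load + P_line = 203.0 + 45.22 = 248.2 W
η = P_load / P_source = 203.0 / 248.2 = 0.8178

81.8 %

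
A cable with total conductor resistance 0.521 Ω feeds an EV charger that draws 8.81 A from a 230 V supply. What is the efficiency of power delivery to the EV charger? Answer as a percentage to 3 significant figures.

The cable carries the full 8.81 A.
P_line = I² R_line = (8.810)² × 0.521 = 40.44 W
P_source = V I = 230 × 8.810 = 2026 W; P_load = 1986 W
η = P_load / P_source = 1986 / 2026 = 0.9800

98.0 %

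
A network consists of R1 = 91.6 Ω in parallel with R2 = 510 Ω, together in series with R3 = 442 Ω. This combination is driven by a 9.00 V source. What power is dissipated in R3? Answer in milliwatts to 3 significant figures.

First find R_p for the parallel pair, then treat R_p + R3 as a series loop.
R_p = (91.6×510)/(91.6+510) = 77.65 Ω
R_total = R_p + 442 = 77.65 + 442 = 519.7 Ω
I = V / R_total = 9.00 / 519.7 = 0.01732 A
R3 carries the full series current, so P = I²R.
P_R3 = (0.01732)² × 442 = 0.1326 W

133 mW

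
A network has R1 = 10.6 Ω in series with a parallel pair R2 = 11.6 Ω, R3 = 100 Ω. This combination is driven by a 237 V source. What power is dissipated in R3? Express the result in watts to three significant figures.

138 W

Collapse R2‖R3 to a single equivalent, reducing the network to two series elements.
R_p = (11.6×100)/(11.6+100) = 10.39 Ω
R_total = 10.6 + 10.39 = 20.99 Ω
I = V / R_total = 237 / 20.99 = 11.29 A
Voltage across the parallel pair: V_p = I × R_p = 11.29 × 10.39 = 117.3 V
With V_p across R3, its power is V_p²/R3.
P_R3 = (117.3)² / 100 = 137.7 W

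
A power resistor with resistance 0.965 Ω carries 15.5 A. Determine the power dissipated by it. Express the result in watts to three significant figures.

With I and R stated, P = I²R applies in one step.
P = (15.50 A)² × 0.965 Ω = 231.8 W

232 W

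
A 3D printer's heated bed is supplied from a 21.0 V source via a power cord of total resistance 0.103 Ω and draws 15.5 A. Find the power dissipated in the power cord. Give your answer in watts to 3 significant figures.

24.7 W

The power cord is a series resistance carrying the load current; its dissipation is I²R_line.
The power cord carries the full 15.5 A.
P_line = I² R_line = (15.50)² × 0.103 = 24.75 W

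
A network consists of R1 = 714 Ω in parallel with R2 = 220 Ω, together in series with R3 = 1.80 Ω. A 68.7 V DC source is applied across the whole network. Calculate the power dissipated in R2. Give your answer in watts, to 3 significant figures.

21.0 W

Collapse the R1‖R2 pair into one equivalent R_p; then R_p and R3 form a series string.
R_p = (714×220)/(714+220) = 168.2 Ω
R_total = R_p + 1.80 = 168.2 + 1.80 = 170.0 Ω
I = V / R_total = 68.7 / 170.0 = 0.4042 A
Voltage across the parallel pair: V_p = I × R_p = 0.4042 × 168.2 = 67.97 V
R2 has V_p across it, so P = V_p²/R2.
P_R2 = (67.97)² / 220 = 21.00 W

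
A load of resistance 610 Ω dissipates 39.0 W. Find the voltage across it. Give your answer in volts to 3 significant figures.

154 V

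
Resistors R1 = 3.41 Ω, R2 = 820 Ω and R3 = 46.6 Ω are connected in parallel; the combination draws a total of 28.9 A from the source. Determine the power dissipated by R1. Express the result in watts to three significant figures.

The branches share the same voltage, but only the total current is given — find V from the equivalent resistance first.
1/R_eq = 1/3.41 + 1/820 + 1/46.6 ⇒ R_eq = 3.165 Ω
V = I_total × R_eq = 28.90 × 3.165 = 91.47 V
P_R1 = V² / R1 = (91.47)² / 3.41 = 2454 W

2450 W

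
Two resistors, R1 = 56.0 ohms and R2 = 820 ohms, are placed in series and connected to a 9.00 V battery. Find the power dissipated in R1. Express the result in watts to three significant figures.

0.00591 W

The current is common to all series resistors; compute it, then apply P = I²R for the target.
R_total = 56.0 + 820 = 876.0 Ω
I = V / R_total = 9.00 / 876.0 = 0.01027 A
P_R1 = I² × R1 = (0.01027)² × 56.0 = 0.005911 W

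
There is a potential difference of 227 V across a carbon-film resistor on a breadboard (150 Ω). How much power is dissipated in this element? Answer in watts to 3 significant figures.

344 W

With V across and R both known, P = V²/R gives the dissipation directly.
P = (227 V)² / 150 Ω = 343.5 W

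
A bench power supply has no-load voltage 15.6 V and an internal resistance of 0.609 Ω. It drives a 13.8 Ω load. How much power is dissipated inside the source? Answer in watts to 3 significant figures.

0.714 W

The internal resistance carries the same current as the load; P_int = I²r.
I = ε / (r + R) = 15.6 / (0.609 + 13.8) = 1.083 A
P_int = I² r = (1.083)² × 0.609 = 0.7138 W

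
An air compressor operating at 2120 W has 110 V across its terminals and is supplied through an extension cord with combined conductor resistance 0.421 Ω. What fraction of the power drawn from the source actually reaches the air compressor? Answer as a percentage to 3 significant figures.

I = P / V = 2120 / 110 = 19.27 A through the extension cord.
P_line = I² R_line = (19.27)² × 0.421 = 156.4 W
P_source = P_load + P_line = 2120 + 156.4 = 2276 W
η = P_load / P_source = 2120 / 2276 = 0.9313

93.1 %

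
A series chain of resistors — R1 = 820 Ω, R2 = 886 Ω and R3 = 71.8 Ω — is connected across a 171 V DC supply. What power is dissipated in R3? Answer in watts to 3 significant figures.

0.664 W

The current is common to all series resistors; compute it, then apply P = I²R for the target.
R_total = 820 + 886 + 71.8 = 1778 Ω
I = V / R_total = 171 / 1778 = 0.09619 A
P_R3 = I² × R3 = (0.09619)² × 71.8 = 0.6643 W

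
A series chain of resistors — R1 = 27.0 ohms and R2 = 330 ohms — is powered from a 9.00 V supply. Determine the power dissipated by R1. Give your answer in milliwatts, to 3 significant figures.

17.2 mW

Since the resistors are in series they all carry the loop current I = V/R_total; the power in any one is I²R.
R_total = 27.0 + 330 = 357.0 Ω
I = V / R_total = 9.00 / 357.0 = 0.02521 A
P_R1 = I² × R1 = (0.02521)² × 27.0 = 0.01716 W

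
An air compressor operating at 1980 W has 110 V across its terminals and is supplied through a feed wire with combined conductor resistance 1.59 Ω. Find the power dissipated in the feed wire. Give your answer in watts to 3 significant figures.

Line loss is just I²R for the cable — we know both I and R_line directly.
I = P / V = 1980 / 110 = 18.00 A through the feed wire.
P_line = I² R_line = (18.00)² × 1.59 = 515.2 W

515 W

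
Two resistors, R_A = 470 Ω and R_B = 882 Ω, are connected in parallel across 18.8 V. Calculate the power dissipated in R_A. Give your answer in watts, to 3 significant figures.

0.752 W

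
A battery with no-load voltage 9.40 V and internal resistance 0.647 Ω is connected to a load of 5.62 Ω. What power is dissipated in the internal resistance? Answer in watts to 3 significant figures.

1.46 W

r is in series with the load, so it carries the full circuit current — the loss in it is I²r.
I = ε / (r + R) = 9.40 / (0.647 + 5.62) = 1.500 A
P_int = I² r = (1.500)² × 0.647 = 1.456 W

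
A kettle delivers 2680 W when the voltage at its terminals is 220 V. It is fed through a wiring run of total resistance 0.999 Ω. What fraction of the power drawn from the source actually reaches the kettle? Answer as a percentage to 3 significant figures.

94.8 %

I = P / V = 2680 / 220 = 12.18 A through the wiring run.
P_line = I² R_line = (12.18)² × 0.999 = 148.2 W
P_source = P_load + P_line = 2680 + 148.2 = 2828 W
η = P_load / P_source = 2680 / 2828 = 0.9476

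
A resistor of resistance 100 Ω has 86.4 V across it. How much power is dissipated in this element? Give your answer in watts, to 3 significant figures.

74.6 W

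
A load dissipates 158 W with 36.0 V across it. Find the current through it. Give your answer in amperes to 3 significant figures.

4.39 A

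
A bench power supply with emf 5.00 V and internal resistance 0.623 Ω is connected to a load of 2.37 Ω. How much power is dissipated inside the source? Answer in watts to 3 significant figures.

1.74 W

Internal loss is I²r, with I set by the total series resistance r+R.
I = ε / (r + R) = 5.00 / (0.623 + 2.37) = 1.671 A
P_int = I² r = (1.671)² × 0.623 = 1.739 W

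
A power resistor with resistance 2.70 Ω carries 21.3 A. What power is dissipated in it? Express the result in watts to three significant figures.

Knowing I and R, the power is just I²R — no need to find V first.
P = (21.30 A)² × 2.70 Ω = 1225 W

1220 W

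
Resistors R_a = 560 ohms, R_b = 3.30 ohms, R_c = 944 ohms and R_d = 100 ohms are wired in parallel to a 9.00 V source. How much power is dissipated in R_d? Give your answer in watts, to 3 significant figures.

Each parallel branch sees the full supply voltage, so P = V²/R applies directly to the target branch.
P_R_d = V² / R_d = (9.00)² / 100 Ω = 0.8100 W

0.810 W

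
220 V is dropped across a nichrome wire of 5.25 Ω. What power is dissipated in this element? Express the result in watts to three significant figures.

9220 W

V and R are stated; P = V²/R avoids computing the current.
P = (220 V)² / 5.25 Ω = 9219 W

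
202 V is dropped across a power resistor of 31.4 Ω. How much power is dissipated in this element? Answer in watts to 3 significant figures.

1300 W

Voltage and resistance are given, so P = V²/R is the one-step route.
P = (202 V)² / 31.4 Ω = 1299 W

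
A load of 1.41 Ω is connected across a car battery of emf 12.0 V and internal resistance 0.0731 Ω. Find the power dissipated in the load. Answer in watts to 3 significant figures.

Load and internal resistance form a series loop — compute the loop current, then the load power via I²R.
I = ε / (r + R) = 12.0 / (0.0731 + 1.41) = 8.091 A
P_load = I² R = (8.091)² × 1.41 = 92.31 W

92.3 W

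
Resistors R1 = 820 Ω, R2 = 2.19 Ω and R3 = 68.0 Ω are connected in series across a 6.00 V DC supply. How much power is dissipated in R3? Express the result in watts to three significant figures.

0.00309 W

Since the resistors are in series they all carry the loop current I = V/R_total; the power in any one is I²R.
R_total = 820 + 2.19 + 68.0 = 890.2 Ω
I = V / R_total = 6.00 / 890.2 = 0.006740 A
P_R3 = I² × R3 = (0.006740)² × 68.0 = 0.003089 W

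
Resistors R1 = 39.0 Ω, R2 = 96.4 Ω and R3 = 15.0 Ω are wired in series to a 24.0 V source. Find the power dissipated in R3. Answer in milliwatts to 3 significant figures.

382 mW

In a series string the same current flows through every resistor — find that current, then P = I²R for the one we want.
R_total = 39.0 + 96.4 + 15.0 = 150.4 Ω
I = V / R_total = 24.0 / 150.4 = 0.1596 A
P_R3 = I² × R3 = (0.1596)² × 15.0 = 0.3820 W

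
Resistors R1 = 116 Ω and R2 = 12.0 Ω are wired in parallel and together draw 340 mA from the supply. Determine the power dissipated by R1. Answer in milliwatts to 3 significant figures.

118 mW

Only the total current is stated, so first find the parallel equivalent to get the voltage across the combination.
1/R_eq = 1/116 + 1/12.0 ⇒ R_eq = 10.88 Ω
V = I_total × R_eq = 0.3400 × 10.88 = 3.698 V
P_R1 = V² / R1 = (3.698)² / 116 = 0.1179 W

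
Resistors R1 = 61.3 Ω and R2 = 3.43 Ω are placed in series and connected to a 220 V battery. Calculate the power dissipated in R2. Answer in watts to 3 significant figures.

39.6 W

The current is common to all series resistors; compute it, then apply P = I²R for the target.
R_total = 61.3 + 3.43 = 64.73 Ω
I = V / R_total = 220 / 64.73 = 3.399 A
P_R2 = I² × R2 = (3.399)² × 3.43 = 39.62 W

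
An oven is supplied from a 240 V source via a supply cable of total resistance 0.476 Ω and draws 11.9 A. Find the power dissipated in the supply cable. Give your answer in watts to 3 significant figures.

67.4 W

Line loss is just I²R for the cable — we know both I and R_line directly.
The supply cable carries the full 11.9 A.
P_line = I² R_line = (11.90)² × 0.476 = 67.41 W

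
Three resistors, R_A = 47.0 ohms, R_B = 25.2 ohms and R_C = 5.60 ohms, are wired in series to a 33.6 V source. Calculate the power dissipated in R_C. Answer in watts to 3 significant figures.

1.04 W

The current is common to all series resistors; compute it, then apply P = I²R for the target.
R_total = 47.0 + 25.2 + 5.60 = 77.80 Ω
I = V / R_total = 33.6 / 77.80 = 0.4319 A
P_R_C = I² × R_C = (0.4319)² × 5.60 = 1.044 W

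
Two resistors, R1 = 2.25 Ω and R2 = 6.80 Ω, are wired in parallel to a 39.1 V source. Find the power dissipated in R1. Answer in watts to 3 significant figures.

679 W

Parallel branches share the same voltage; P = V²/R gives the branch power in one step.
P_R1 = V² / R1 = (39.1)² / 2.25 Ω = 679.5 W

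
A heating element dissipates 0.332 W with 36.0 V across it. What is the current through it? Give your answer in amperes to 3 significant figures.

0.00922 A

Rearranging the power relation for the two known quantities gives I = P / V.
I = 0.332 / 36.0 = 0.009222 A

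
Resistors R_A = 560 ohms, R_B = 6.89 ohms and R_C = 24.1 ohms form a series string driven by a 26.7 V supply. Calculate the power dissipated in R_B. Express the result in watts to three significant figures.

0.0141 W

Since the resistors are in series they all carry the loop current I = V/R_total; the power in any one is I²R.
R_total = 560 + 6.89 + 24.1 = 591.0 Ω
I = V / R_total = 26.7 / 591.0 = 0.04518 A
P_R_B = I² × R_B = (0.04518)² × 6.89 = 0.01406 W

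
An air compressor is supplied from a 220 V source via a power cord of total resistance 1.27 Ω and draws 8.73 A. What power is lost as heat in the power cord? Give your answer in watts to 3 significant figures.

96.8 W

Line loss is just I²R for the cable — we know both I and R_line directly.
The power cord carries the full 8.73 A.
P_line = I² R_line = (8.730)² × 1.27 = 96.79 W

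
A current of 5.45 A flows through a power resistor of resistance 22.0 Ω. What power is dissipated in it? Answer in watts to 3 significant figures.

The current through and the resistance of the element are both given; use P = I²R.
P = (5.450 A)² × 22.0 Ω = 653.5 W

653 W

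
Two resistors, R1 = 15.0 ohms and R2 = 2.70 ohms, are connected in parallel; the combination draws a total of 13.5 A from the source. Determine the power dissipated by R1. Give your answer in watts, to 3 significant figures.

Parallel branches share V, not I — compute V via R_eq, then use V²/R for the target branch.
1/R_eq = 1/15.0 + 1/2.70 ⇒ R_eq = 2.288 Ω
V = I_total × R_eq = 13.50 × 2.288 = 30.89 V
P_R1 = V² / R1 = (30.89)² / 15.0 = 63.61 W

63.6 W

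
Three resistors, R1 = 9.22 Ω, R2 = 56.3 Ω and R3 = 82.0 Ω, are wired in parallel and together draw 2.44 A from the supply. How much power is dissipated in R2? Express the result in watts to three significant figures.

Parallel branches share V, not I — compute V via R_eq, then use V²/R for the target branch.
1/R_eq = 1/9.22 + 1/56.3 + 1/82.0 ⇒ R_eq = 7.225 Ω
V = I_total × R_eq = 2.440 × 7.225 = 17.63 V
P_R2 = V² / R2 = (17.63)² / 56.3 = 5.519 W

5.52 W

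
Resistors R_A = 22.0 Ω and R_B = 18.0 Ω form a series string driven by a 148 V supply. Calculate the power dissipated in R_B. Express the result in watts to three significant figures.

Every series element carries the same I. Get I from the total resistance, then P = I² × R_B.
R_total = 22.0 + 18.0 = 40.00 Ω
I = V / R_total = 148 / 40.00 = 3.700 A
P_R_B = I² × R_B = (3.700)² × 18.0 = 246.4 W

246 W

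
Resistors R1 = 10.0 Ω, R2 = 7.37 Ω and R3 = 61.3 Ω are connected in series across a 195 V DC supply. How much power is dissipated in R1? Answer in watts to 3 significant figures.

In a series string the same current flows through every resistor — find that current, then P = I²R for the one we want.
R_total = 10.0 + 7.37 + 61.3 = 78.67 Ω
I = V / R_total = 195 / 78.67 = 2.479 A
P_R1 = I² × R1 = (2.479)² × 10.0 = 61.44 W

61.4 W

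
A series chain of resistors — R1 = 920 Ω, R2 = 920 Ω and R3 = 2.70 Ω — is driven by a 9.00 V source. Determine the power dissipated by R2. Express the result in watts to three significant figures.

0.0219 W

Since the resistors are in series they all carry the loop current I = V/R_total; the power in any one is I²R.
R_total = 920 + 920 + 2.70 = 1843 Ω
I = V / R_total = 9.00 / 1843 = 0.004884 A
P_R2 = I² × R2 = (0.004884)² × 920 = 0.02195 W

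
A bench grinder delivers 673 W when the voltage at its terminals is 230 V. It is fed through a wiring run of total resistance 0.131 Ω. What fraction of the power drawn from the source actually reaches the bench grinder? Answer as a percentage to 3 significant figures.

99.8 %

I = P / V = 673 / 230 = 2.926 A through the wiring run.
P_line = I² R_line = (2.926)² × 0.131 = 1.122 W
P_source = P_load + P_line = 673.0 + 1.122 = 674.1 W
η = P_load / P_source = 673.0 / 674.1 = 0.9983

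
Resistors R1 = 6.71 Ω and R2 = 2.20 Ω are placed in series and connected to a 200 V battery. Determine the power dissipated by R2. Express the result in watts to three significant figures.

Since the resistors are in series they all carry the loop current I = V/R_total; the power in any one is I²R.
R_total = 6.71 + 2.20 = 8.910 Ω
I = V / R_total = 200 / 8.910 = 22.45 A
P_R2 = I² × R2 = (22.45)² × 2.20 = 1108 W

1110 W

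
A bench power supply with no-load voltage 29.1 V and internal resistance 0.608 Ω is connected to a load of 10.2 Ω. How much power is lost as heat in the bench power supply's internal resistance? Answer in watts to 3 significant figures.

4.41 W

The source's internal resistance is just another series element carrying I; its dissipation is I²r.
I = ε / (r + R) = 29.1 / (0.608 + 10.2) = 2.692 A
P_int = I² r = (2.692)² × 0.608 = 4.408 W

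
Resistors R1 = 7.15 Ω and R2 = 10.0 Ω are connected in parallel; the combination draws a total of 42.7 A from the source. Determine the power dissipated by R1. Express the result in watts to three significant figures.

4430 W

We need the common branch voltage; get it from I_total × R_eq, then P = V²/R for the branch.
1/R_eq = 1/7.15 + 1/10.0 ⇒ R_eq = 4.169 Ω
V = I_total × R_eq = 42.70 × 4.169 = 178.0 V
P_R1 = V² / R1 = (178.0)² / 7.15 = 4432 W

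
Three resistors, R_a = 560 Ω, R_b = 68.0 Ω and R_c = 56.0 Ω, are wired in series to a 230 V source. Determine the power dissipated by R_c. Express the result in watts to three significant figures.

6.33 W

Every series element carries the same I. Get I from the total resistance, then P = I² × R_c.
R_total = 560 + 68.0 + 56.0 = 684.0 Ω
I = V / R_total = 230 / 684.0 = 0.3363 A
P_R_c = I² × R_c = (0.3363)² × 56.0 = 6.332 W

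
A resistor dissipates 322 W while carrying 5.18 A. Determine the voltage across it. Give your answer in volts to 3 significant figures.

From P = V I = I²R = V²/R, with the two given quantities we get V = P / I.
V = 322 / 5.180 = 62.16 V

62.2 V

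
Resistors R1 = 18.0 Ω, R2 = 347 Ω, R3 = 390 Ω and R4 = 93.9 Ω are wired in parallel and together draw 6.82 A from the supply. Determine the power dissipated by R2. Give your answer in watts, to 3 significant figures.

26.1 W

The branches share the same voltage, but only the total current is given — find V from the equivalent resistance first.
1/R_eq = 1/18.0 + 1/347 + 1/390 + 1/93.9 ⇒ R_eq = 13.96 Ω
V = I_total × R_eq = 6.820 × 13.96 = 95.18 V
P_R2 = V² / R2 = (95.18)² / 347 = 26.11 W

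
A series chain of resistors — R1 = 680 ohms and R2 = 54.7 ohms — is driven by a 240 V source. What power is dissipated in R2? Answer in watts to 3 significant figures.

5.84 W

Since the resistors are in series they all carry the loop current I = V/R_total; the power in any one is I²R.
R_total = 680 + 54.7 = 734.7 Ω
I = V / R_total = 240 / 734.7 = 0.3267 A
P_R2 = I² × R2 = (0.3267)² × 54.7 = 5.837 W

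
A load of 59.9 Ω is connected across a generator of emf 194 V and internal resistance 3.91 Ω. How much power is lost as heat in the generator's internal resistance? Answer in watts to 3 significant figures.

r is in series with the load, so it carries the full circuit current — the loss in it is I²r.
I = ε / (r + R) = 194 / (3.91 + 59.9) = 3.040 A
P_int = I² r = (3.040)² × 3.91 = 36.14 W

36.1 W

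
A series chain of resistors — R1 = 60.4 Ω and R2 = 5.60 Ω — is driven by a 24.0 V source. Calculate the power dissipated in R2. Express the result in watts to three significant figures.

0.740 W

Since the resistors are in series they all carry the loop current I = V/R_total; the power in any one is I²R.
R_total = 60.4 + 5.60 = 66.00 Ω
I = V / R_total = 24.0 / 66.00 = 0.3636 A
P_R2 = I² × R2 = (0.3636)² × 5.60 = 0.7405 W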